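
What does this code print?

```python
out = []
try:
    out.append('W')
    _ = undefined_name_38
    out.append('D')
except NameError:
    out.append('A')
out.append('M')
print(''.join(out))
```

Execution trace: 'W' (try body) → 'A' (except NameError) → 'M' (after the try/except). Output: WAM

Answer: WAM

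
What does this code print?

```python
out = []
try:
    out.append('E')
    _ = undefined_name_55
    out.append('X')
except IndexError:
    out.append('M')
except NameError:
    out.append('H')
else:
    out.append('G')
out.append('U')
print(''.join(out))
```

Execution trace: 'E' (try body) → 'H' (except NameError) → 'U' (after the try/except). Output: EHU

Answer: EHU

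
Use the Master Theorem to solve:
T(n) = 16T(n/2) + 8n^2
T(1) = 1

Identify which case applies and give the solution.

a=16, b=2, f(n)=8n^2. log_2(16) = 4. Since c=2 < 4, Case 1 applies: T(n) = Θ(n^log_b(a)) = O(n^4).

Answer: O(n^4) - Case 1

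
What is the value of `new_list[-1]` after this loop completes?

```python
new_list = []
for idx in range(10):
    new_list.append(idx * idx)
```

Last element of squares 0 to 9
`new_list` takes the values: [] → [0] → [0, 1] → [0, 1, 4] → [0, 1, 4, 9] → [0, 1, 4, 9, 16] → [0, 1, 4, 9, 16, 25] → [0, 1, 4, 9, 16, 25, 36] → [0, 1, 4, 9, 16, 25, 36, 49] → [0, 1, 4, 9, 16, 25, 36, 49, 64] → [0, 1, 4, 9, 16, 25, 36, 49, 64, 81]
So `new_list[-1]` = 81

Answer: 81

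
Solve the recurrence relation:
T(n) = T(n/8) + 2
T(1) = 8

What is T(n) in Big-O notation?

Each step divides n by 8 and adds 2. After log_8(n) steps we reach T(1)=8. So T(n) = 2·log_8(n) + 8 = O(log n).

Answer: O(log n)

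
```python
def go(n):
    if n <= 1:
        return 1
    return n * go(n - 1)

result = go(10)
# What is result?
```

go(10) = 10 * 9 * 8 * 7 * 6 * 5 * 4 * 3 * 2 * 1 = 3628800

Answer: 3628800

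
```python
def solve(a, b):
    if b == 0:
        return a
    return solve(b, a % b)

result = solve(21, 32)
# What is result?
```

solve(21, 32) -> solve(32, 21) -> solve(21, 11) -> solve(11, 10) -> solve(10, 1) -> solve(1, 0) -> 1

Answer: 1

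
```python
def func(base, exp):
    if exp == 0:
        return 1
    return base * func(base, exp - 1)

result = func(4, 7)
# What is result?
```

func(4, 7) = 4 * 4 * 4 * 4 * 4 * 4 * 4 = 16384

Answer: 16384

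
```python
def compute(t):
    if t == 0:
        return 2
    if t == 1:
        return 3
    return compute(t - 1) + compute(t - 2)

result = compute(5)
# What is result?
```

Build up from base cases: compute(0)=2, compute(1)=3, compute(2)=5, compute(3)=8, compute(4)=13, compute(5)=21

Answer: 21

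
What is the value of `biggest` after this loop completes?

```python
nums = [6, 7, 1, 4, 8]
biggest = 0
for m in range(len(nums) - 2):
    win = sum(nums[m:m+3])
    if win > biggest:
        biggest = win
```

Max sum of 3-element window in [6, 7, 1, 4, 8]
`biggest` takes the values: 0 → 14

Answer: 14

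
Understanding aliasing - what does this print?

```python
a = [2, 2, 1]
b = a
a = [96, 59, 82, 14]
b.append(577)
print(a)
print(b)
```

Key concept: rebinding vs mutation: a is rebound to a new list, b still points at the original.
Step by step:
`a = [2, 2, 1]` → a = [2, 2, 1]
`b = a` → b = [2, 2, 1] (same object as a)
`a = [96, 59, 82, 14]` → a = [96, 59, 82, 14]
`b.append(577)` → b = [2, 2, 1, 577]
`print(a)` → prints [96, 59, 82, 14]
`print(b)` → prints [2, 2, 1, 577]

Answer:
[96, 59, 82, 14]
[2, 2, 1, 577]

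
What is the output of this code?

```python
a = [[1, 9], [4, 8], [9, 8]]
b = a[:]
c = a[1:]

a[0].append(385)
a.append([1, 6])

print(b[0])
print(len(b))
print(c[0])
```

Key concept: slice with nested mutation.
Step by step:
`a = [[1, 9], [4, 8], [9, 8]]` → a = [[1, 9], [4, 8], [9, 8]]
`b = a[:]` → b = [[1, 9], [4, 8], [9, 8]]
`c = a[1:]` → c = [[4, 8], [9, 8]]
`a[0].append(385)` → a = [[1, 9, 385], [4, 8], [9, 8]]; b = [[1, 9, 385], [4, 8], [9, 8]]
`a.append([1, 6])` → a = [[1, 9, 385], [4, 8], [9, 8], [1, 6]]
`print(b[0])` → prints [1, 9, 385]
`print(len(b))` → prints 3
`print(c[0])` → prints [4, 8]

Answer:
[1, 9, 385]
3
[4, 8]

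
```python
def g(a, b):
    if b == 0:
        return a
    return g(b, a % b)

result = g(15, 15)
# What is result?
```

g(15, 15) -> g(15, 0) -> 15

Answer: 15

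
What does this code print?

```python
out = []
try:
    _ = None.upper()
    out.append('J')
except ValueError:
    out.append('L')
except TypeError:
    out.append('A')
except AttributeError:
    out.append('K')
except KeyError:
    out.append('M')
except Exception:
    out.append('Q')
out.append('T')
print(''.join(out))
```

Execution trace: 'K' (except AttributeError) → 'T' (after the try/except). Output: KT

Answer: KT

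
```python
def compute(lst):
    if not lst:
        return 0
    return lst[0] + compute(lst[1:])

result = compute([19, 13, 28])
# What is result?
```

19 + 13 + 28 + 0 = 60

Answer: 60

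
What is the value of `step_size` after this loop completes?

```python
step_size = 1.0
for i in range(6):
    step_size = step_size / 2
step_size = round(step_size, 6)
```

Halving LR 6 times: 1 / 2^6
`step_size` takes the values: 1.0 → 0.5 → 0.25 → 0.125 → 0.0625 → 0.03125 → 0.015625

Answer: 0.015625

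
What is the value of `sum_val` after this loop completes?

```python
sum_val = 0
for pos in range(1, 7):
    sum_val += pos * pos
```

Sum of squares 1² to 6² = 91
`sum_val` takes the values: 0 → 1 → 5 → 14 → 30 → 55 → 91

Answer: 91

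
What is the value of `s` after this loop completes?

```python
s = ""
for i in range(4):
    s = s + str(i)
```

Concatenate digits 0 to 3
`s` takes the values: "" → "0" → "01" → "012" → "0123"

Answer: "0123"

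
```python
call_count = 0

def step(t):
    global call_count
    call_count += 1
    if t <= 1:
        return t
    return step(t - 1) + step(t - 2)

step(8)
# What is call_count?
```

Calls(t) = 1 + Calls(t-1) + Calls(t-2); Calls(0)=Calls(1)=1. For t=8 this gives 67.

Answer: 67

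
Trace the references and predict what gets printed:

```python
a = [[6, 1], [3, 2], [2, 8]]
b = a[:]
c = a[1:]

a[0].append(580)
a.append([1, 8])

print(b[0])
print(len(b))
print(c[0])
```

Key concept: slice with nested mutation.
Step by step:
`a = [[6, 1], [3, 2], [2, 8]]` → a = [[6, 1], [3, 2], [2, 8]]
`b = a[:]` → b = [[6, 1], [3, 2], [2, 8]]
`c = a[1:]` → c = [[3, 2], [2, 8]]
`a[0].append(580)` → a = [[6, 1, 580], [3, 2], [2, 8]]; b = [[6, 1, 580], [3, 2], [2, 8]]
`a.append([1, 8])` → a = [[6, 1, 580], [3, 2], [2, 8], [1, 8]]
`print(b[0])` → prints [6, 1, 580]
`print(len(b))` → prints 3
`print(c[0])` → prints [3, 2]

Answer:
[6, 1, 580]
3
[3, 2]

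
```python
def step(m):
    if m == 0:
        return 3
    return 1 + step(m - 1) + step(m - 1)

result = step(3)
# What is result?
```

step(m) = 1 + 2·step(m-1), step(0)=3. Closed form: (3+1)·2^3 - 1 = 31.

Answer: 31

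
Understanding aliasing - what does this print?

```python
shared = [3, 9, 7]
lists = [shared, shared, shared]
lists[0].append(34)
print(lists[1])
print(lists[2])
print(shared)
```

Key concept: list of same reference.
Step by step:
`shared = [3, 9, 7]` → shared = [3, 9, 7]
`lists = [shared, shared, shared]` → lists = [[3, 9, 7], [3, 9, 7], [3, 9, 7]]
`lists[0].append(34)` → shared = [3, 9, 7, 34]; lists = [[3, 9, 7, 34], [3, 9, 7, 34], [3, 9, 7, 34]]
`print(lists[1])` → prints [3, 9, 7, 34]
`print(lists[2])` → prints [3, 9, 7, 34]
`print(shared)` → prints [3, 9, 7, 34]

Answer:
[3, 9, 7, 34]
[3, 9, 7, 34]
[3, 9, 7, 34]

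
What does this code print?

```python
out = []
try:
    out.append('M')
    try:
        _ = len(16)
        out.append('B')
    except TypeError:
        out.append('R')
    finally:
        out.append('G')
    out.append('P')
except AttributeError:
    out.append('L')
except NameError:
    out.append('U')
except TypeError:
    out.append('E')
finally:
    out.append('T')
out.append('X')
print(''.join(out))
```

Execution trace: 'M' (try body) → 'R' (inner except TypeError) → 'G' (inner finally) → 'P' (try body, no exception) → 'T' (finally) → 'X' (after the try/except). Output: MRGPTX

Answer: MRGPTX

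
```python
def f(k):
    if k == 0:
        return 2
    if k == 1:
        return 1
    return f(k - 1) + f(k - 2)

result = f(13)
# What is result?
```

Build up from base cases: f(0)=2, f(1)=1, f(2)=3, f(3)=4, f(4)=7, f(5)=11, f(6)=18, ..., f(13)=521

Answer: 521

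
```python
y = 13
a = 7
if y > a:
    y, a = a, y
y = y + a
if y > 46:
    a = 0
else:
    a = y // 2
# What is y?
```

Trace:
`y = 13` → y = 13
`a = 7` → a = 7
`if y > a: ...` → y > a is True → y = 7; a = 13
`y = y + a` → y = 20
`if y > 46: ...` → y > 46 is False, take else branch → a = 10
So y = 20

Answer: 20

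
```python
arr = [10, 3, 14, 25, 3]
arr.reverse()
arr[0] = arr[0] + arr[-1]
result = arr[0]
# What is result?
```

Trace:
`arr = [10, 3, 14, 25, 3]` → arr = [10, 3, 14, 25, 3]
`arr.reverse()` → arr = [3, 25, 14, 3, 10]
`arr[0] = arr[0] + arr[-1]` → arr = [13, 25, 14, 3, 10]
`result = arr[0]` → result = 13
So result = 13

Answer: 13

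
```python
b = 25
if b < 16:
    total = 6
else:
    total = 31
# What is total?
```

Trace:
`b = 25` → b = 25
`if b < 16: ...` → b < 16 is False, take else branch → total = 31
So total = 31

Answer: 31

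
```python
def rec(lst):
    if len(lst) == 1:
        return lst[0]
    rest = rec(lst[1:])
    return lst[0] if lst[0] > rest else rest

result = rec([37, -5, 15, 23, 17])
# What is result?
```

Recursive max over [37, -5, 15, 23, 17] = 37

Answer: 37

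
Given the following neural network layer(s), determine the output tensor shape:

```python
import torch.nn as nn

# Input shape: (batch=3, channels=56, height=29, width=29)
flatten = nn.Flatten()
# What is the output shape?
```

Input: (3, 56, 29, 29) -> Output: (3, 47096)

Answer: (3, 47096)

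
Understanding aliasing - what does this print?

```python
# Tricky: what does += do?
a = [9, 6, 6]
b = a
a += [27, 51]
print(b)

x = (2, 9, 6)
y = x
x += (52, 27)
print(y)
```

Key concept: += behavior differs for mutable vs immutable.
Step by step:
`a = [9, 6, 6]` → a = [9, 6, 6]
`b = a` → b = [9, 6, 6] (same object as a)
`a += [27, 51]` → a = [9, 6, 6, 27, 51] (same object as b); b = [9, 6, 6, 27, 51] (same object as a)
`print(b)` → prints [9, 6, 6, 27, 51]
`x = (2, 9, 6)` → x = (2, 9, 6)
`y = x` → y = (2, 9, 6)
`x += (52, 27)` → x = (2, 9, 6, 52, 27)
`print(y)` → prints (2, 9, 6)

Answer:
[9, 6, 6, 27, 51]
(2, 9, 6)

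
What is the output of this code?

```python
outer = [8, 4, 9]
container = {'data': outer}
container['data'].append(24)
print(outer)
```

Key concept: dict holds reference to list.
Step by step:
`outer = [8, 4, 9]` → outer = [8, 4, 9]
`container = {'data': outer}` → container = {'data': [8, 4, 9]}
`container['data'].append(24)` → outer = [8, 4, 9, 24]; container = {'data': [8, 4, 9, 24]}
`print(outer)` → prints [8, 4, 9, 24]

Answer: [8, 4, 9, 24]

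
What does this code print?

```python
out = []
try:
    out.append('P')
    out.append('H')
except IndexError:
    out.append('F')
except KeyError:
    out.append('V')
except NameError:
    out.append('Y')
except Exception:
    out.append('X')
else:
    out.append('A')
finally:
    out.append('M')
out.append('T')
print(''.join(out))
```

Execution trace: 'P' (try body) → 'H' (try body, no exception) → 'A' (else) → 'M' (finally) → 'T' (after the try/except). Output: PHAMT

Answer: PHAMT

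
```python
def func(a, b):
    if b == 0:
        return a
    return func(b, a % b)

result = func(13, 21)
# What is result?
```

func(13, 21) -> func(21, 13) -> func(13, 8) -> func(8, 5) -> func(5, 3) -> func(3, 2) -> func(2, 1) -> func(1, 0) -> 1

Answer: 1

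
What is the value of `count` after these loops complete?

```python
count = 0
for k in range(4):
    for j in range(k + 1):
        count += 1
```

Triangle: 1 + 2 + ... + 4
`count` takes the values: 0 → 1 → 2 → 3 → 4 → 5 → 6 → 7 → 8 → 9 → 10

Answer: 10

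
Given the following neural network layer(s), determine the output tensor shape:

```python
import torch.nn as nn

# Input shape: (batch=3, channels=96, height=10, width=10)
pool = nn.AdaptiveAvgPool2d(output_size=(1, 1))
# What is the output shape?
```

Input: (3, 96, 10, 10) -> Output: (3, 96, 1, 1)

Answer: (3, 96, 1, 1)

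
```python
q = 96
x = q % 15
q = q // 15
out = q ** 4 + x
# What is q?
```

Trace:
`q = 96` → q = 96
`x = q % 15` → x = 6
`q = q // 15` → q = 6
`out = q ** 4 + x` → out = 1302
So q = 6

Answer: 6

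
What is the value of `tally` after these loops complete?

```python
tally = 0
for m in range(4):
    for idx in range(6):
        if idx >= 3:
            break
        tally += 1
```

Inner breaks at 3, outer runs 4 times
`tally` takes the values: 0 → 1 → 2 → 3 → 4 → 5 → 6 → 7 → 8 → 9 → 10 → 11 → 12

Answer: 12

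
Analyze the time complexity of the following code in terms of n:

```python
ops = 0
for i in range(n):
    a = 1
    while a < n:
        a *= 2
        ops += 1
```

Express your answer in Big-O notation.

Each loop level contributes: n × log n. Multiplying the contributions gives O(n log n).

Answer: O(n log n)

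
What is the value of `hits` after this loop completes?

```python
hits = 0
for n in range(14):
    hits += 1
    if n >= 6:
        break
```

Loop breaks when n reaches 6, hits is 7
`hits` takes the values: 0 → 1 → 2 → 3 → 4 → 5 → 6 → 7

Answer: 7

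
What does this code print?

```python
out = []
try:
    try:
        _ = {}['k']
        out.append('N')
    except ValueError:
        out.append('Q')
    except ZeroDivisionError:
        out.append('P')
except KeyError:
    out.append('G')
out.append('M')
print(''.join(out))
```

Execution trace: 'G' (outer except KeyError) → 'M' (after the try/except). Output: GM

Answer: GM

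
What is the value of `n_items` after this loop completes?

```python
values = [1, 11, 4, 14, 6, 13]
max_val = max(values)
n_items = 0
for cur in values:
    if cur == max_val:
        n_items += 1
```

Count of max value 14 in [1, 11, 4, 14, 6, 13]
`n_items` takes the values: 0 → 1

Answer: 1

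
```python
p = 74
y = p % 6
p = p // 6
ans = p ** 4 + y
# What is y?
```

Trace:
`p = 74` → p = 74
`y = p % 6` → y = 2
`p = p // 6` → p = 12
`ans = p ** 4 + y` → ans = 20738
So y = 2

Answer: 2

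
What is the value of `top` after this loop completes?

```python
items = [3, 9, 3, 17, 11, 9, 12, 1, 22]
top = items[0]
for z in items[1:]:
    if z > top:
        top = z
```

Maximum of [3, 9, 3, 17, 11, 9, 12, 1, 22]
`top` takes the values: 3 → 9 → 17 → 22

Answer: 22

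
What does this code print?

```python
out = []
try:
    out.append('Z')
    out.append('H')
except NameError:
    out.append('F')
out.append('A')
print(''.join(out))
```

Execution trace: 'Z' (try body) → 'H' (try body, no exception) → 'A' (after the try/except). Output: ZHA

Answer: ZHA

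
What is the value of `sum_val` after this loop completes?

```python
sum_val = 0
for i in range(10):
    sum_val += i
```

Sum of 0 to 9 = 45
`sum_val` takes the values: 0 → 1 → 3 → 6 → 10 → 15 → 21 → 28 → 36 → 45

Answer: 45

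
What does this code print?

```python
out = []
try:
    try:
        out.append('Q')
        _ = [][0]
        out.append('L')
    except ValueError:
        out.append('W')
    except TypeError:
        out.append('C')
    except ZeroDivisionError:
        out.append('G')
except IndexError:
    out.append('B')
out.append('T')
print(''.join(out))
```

Execution trace: 'Q' (try body) → 'B' (outer except IndexError) → 'T' (after the try/except). Output: QBT

Answer: QBT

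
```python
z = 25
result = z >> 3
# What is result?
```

Trace:
`z = 25` → z = 25
`result = z >> 3` → result = 3
So result = 3

Answer: 3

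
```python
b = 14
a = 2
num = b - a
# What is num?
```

Trace:
`b = 14` → b = 14
`a = 2` → a = 2
`num = b - a` → num = 12
So num = 12

Answer: 12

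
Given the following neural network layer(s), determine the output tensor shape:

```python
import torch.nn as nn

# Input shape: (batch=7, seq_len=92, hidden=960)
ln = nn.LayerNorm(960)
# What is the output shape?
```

Input: (7, 92, 960) -> Output: (7, 92, 960)

Answer: (7, 92, 960)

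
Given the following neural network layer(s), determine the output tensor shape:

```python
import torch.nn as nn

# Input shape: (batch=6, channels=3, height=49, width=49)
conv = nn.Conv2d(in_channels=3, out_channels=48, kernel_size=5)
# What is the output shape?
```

Input: (6, 3, 49, 49) -> Output: (6, 48, 45, 45)

Answer: (6, 48, 45, 45)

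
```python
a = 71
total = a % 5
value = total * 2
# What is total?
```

Trace:
`a = 71` → a = 71
`total = a % 5` → total = 1
`value = total * 2` → value = 2
So total = 1

Answer: 1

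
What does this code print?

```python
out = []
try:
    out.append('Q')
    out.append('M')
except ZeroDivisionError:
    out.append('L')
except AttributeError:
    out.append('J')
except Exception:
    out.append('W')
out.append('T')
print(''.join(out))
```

Execution trace: 'Q' (try body) → 'M' (try body, no exception) → 'T' (after the try/except). Output: QMT

Answer: QMT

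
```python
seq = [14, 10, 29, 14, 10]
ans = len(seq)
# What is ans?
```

Trace:
`seq = [14, 10, 29, 14, 10]` → seq = [14, 10, 29, 14, 10]
`ans = len(seq)` → ans = 5
So ans = 5

Answer: 5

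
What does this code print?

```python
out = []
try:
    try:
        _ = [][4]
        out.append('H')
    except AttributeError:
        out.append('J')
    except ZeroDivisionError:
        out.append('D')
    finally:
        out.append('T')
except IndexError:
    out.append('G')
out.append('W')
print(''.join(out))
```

Execution trace: 'T' (inner finally) → 'G' (outer except IndexError) → 'W' (after the try/except). Output: TGW

Answer: TGW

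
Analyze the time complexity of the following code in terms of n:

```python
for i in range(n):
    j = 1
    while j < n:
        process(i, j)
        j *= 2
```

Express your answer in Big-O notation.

This is Linear outer loop, logarithmic inner loop. Time complexity: O(n log n).

Answer: O(n log n)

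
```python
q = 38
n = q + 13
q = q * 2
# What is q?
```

Trace:
`q = 38` → q = 38
`n = q + 13` → n = 51
`q = q * 2` → q = 76
So q = 76

Answer: 76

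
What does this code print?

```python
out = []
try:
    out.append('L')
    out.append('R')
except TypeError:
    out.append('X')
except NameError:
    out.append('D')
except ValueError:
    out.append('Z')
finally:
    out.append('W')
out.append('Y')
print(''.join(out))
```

Execution trace: 'L' (try body) → 'R' (try body, no exception) → 'W' (finally) → 'Y' (after the try/except). Output: LRWY

Answer: LRWY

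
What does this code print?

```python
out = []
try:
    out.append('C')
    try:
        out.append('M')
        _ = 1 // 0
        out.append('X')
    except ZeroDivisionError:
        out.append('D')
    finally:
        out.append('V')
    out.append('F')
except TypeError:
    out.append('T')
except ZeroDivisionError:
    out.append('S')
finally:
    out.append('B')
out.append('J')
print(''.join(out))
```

Execution trace: 'C' (try body) → 'M' (inner try body) → 'D' (inner except ZeroDivisionError) → 'V' (inner finally) → 'F' (try body, no exception) → 'B' (finally) → 'J' (after the try/except). Output: CMDVFBJ

Answer: CMDVFBJ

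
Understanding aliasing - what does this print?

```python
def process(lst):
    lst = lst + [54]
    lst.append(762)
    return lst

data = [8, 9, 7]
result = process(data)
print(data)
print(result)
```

Key concept: rebinding parameter vs mutation.
Step by step:
`data = [8, 9, 7]` → data = [8, 9, 7]
`result = process(data)` → result = [8, 9, 7, 54, 762]
`print(data)` → prints [8, 9, 7]
`print(result)` → prints [8, 9, 7, 54, 762]

Answer:
[8, 9, 7]
[8, 9, 7, 54, 762]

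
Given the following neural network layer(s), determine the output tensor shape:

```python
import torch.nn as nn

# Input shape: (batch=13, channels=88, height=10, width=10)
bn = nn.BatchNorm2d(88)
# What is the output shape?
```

Input: (13, 88, 10, 10) -> Output: (13, 88, 10, 10)

Answer: (13, 88, 10, 10)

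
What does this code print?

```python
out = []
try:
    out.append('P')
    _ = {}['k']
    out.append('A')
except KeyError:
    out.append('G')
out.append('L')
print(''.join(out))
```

Execution trace: 'P' (try body) → 'G' (except KeyError) → 'L' (after the try/except). Output: PGL

Answer: PGL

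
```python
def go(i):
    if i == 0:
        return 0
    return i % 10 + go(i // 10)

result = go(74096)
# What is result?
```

Sum of digits of 74096: 6 + 9 + 0 + 4 + 7 = 26

Answer: 26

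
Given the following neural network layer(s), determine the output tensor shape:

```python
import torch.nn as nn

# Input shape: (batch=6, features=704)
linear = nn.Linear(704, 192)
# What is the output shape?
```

Input: (6, 704) -> Output: (6, 192)

Answer: (6, 192)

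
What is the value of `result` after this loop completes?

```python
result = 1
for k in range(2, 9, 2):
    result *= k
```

Product of even numbers 2 to 8
`result` takes the values: 1 → 2 → 8 → 48 → 384

Answer: 384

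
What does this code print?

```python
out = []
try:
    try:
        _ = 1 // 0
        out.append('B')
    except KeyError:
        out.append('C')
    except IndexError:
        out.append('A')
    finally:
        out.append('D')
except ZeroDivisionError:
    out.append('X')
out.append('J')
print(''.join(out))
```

Execution trace: 'D' (finally) → 'X' (outer except ZeroDivisionError) → 'J' (after the try/except). Output: DXJ

Answer: DXJ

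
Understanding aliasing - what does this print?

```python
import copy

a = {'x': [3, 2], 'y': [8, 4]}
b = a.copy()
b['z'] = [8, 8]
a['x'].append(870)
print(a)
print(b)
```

Key concept: shallow copy of dict with mutable values.
Step by step:
`a = {'x': [3, 2], 'y': [8, 4]}` → a = {'x': [3, 2], 'y': [8, 4]}
`b = a.copy()` → b = {'x': [3, 2], 'y': [8, 4]}
`b['z'] = [8, 8]` → b = {'x': [3, 2], 'y': [8, 4], 'z': [8, 8]}
`a['x'].append(870)` → a = {'x': [3, 2, 870], 'y': [8, 4]}; b = {'x': [3, 2, 870], 'y': [8, 4], 'z': [8, 8]}
`print(a)` → prints {'x': [3, 2, 870], 'y': [8, 4]}
`print(b)` → prints {'x': [3, 2, 870], 'y': [8, 4], 'z': [8, 8]}

Answer:
{'x': [3, 2, 870], 'y': [8, 4]}
{'x': [3, 2, 870], 'y': [8, 4], 'z': [8, 8]}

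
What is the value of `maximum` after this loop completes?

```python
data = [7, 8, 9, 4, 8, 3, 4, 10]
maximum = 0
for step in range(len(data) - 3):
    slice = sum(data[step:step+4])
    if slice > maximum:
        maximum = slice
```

Max sum of 4-element window in [7, 8, 9, 4, 8, 3, 4, 10]
`maximum` takes the values: 0 → 28 → 29

Answer: 29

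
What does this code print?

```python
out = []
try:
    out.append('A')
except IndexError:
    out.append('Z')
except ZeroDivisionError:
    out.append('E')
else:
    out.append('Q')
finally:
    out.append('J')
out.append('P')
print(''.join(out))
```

Execution trace: 'A' (try body, no exception) → 'Q' (else) → 'J' (finally) → 'P' (after the try/except). Output: AQJP

Answer: AQJP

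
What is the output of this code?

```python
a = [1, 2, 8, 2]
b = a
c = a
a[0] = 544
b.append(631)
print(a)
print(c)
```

Key concept: multiple aliases.
Step by step:
`a = [1, 2, 8, 2]` → a = [1, 2, 8, 2]
`b = a` → b = [1, 2, 8, 2] (same object as a)
`c = a` → c = [1, 2, 8, 2] (same object as a, b)
`a[0] = 544` → a = [544, 2, 8, 2] (same object as b, c); b = [544, 2, 8, 2] (same object as a, c); c = [544, 2, 8, 2] (same object as a, b)
`b.append(631)` → a = [544, 2, 8, 2, 631] (same object as b, c); b = [544, 2, 8, 2, 631] (same object as a, c); c = [544, 2, 8, 2, 631] (same object as a, b)
`print(a)` → prints [544, 2, 8, 2, 631]
`print(c)` → prints [544, 2, 8, 2, 631]

Answer:
[544, 2, 8, 2, 631]
[544, 2, 8, 2, 631]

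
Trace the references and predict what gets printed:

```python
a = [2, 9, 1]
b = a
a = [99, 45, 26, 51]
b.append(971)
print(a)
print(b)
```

Key concept: rebinding vs mutation: a is rebound to a new list, b still points at the original.
Step by step:
`a = [2, 9, 1]` → a = [2, 9, 1]
`b = a` → b = [2, 9, 1] (same object as a)
`a = [99, 45, 26, 51]` → a = [99, 45, 26, 51]
`b.append(971)` → b = [2, 9, 1, 971]
`print(a)` → prints [99, 45, 26, 51]
`print(b)` → prints [2, 9, 1, 971]

Answer:
[99, 45, 26, 51]
[2, 9, 1, 971]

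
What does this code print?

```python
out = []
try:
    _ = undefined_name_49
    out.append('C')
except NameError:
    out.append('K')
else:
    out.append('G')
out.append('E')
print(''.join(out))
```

Execution trace: 'K' (except NameError) → 'E' (after the try/except). Output: KE

Answer: KE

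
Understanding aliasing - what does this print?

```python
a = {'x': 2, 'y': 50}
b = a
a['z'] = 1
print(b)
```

Key concept: dict aliasing.
Step by step:
`a = {'x': 2, 'y': 50}` → a = {'x': 2, 'y': 50}
`b = a` → b = {'x': 2, 'y': 50} (same object as a)
`a['z'] = 1` → a = {'x': 2, 'y': 50, 'z': 1} (same object as b); b = {'x': 2, 'y': 50, 'z': 1} (same object as a)
`print(b)` → prints {'x': 2, 'y': 50, 'z': 1}

Answer: {'x': 2, 'y': 50, 'z': 1}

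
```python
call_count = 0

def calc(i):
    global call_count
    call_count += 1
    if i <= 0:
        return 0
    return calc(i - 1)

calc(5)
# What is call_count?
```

Linear recursion stepping by 1: 6 calls from i=5 down to ≤0.

Answer: 6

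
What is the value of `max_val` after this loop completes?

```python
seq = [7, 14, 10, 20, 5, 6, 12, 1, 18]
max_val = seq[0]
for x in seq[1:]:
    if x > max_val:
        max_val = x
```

Maximum of [7, 14, 10, 20, 5, 6, 12, 1, 18]
`max_val` takes the values: 7 → 14 → 20

Answer: 20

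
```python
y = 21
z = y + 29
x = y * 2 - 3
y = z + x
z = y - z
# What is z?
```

Trace:
`y = 21` → y = 21
`z = y + 29` → z = 50
`x = y * 2 - 3` → x = 39
`y = z + x` → y = 89
`z = y - z` → z = 39
So z = 39

Answer: 39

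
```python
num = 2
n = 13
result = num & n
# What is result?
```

Trace:
`num = 2` → num = 2
`n = 13` → n = 13
`result = num & n` → result = 0
So result = 0

Answer: 0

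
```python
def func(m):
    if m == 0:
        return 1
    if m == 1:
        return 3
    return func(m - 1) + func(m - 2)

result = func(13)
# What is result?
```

Build up from base cases: func(0)=1, func(1)=3, func(2)=4, func(3)=7, func(4)=11, func(5)=18, func(6)=29, ..., func(13)=843

Answer: 843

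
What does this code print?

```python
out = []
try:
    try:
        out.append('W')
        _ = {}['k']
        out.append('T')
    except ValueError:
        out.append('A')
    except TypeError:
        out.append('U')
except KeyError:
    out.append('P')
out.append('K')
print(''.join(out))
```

Execution trace: 'W' (try body) → 'P' (outer except KeyError) → 'K' (after the try/except). Output: WPK

Answer: WPK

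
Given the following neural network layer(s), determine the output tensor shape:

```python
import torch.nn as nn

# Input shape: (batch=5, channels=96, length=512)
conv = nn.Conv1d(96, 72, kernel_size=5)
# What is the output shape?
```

Input: (5, 96, 512) -> Output: (5, 72, 508)

Answer: (5, 72, 508)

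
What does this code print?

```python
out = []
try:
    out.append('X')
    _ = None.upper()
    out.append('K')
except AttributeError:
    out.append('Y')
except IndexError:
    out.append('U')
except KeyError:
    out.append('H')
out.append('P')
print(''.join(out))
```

Execution trace: 'X' (try body) → 'Y' (except AttributeError) → 'P' (after the try/except). Output: XYP

Answer: XYP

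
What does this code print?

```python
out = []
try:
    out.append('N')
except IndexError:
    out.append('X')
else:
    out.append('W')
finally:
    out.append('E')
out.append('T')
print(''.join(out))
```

Execution trace: 'N' (try body, no exception) → 'W' (else) → 'E' (finally) → 'T' (after the try/except). Output: NWET

Answer: NWET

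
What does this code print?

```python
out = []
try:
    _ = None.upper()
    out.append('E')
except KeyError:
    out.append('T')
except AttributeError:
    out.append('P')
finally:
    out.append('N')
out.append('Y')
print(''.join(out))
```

Execution trace: 'P' (except AttributeError) → 'N' (finally) → 'Y' (after the try/except). Output: PNY

Answer: PNY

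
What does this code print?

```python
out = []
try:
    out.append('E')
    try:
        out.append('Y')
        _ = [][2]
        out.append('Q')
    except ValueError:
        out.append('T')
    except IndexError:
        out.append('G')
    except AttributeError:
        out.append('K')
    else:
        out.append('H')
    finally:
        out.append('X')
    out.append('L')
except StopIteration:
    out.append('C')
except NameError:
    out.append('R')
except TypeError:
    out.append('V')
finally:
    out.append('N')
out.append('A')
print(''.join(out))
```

Execution trace: 'E' (try body) → 'Y' (inner try body) → 'G' (inner except IndexError) → 'X' (inner finally) → 'L' (try body, no exception) → 'N' (finally) → 'A' (after the try/except). Output: EYGXLNA

Answer: EYGXLNA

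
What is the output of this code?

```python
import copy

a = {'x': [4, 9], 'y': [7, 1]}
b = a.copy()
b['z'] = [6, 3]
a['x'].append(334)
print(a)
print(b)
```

Key concept: shallow copy of dict with mutable values.
Step by step:
`a = {'x': [4, 9], 'y': [7, 1]}` → a = {'x': [4, 9], 'y': [7, 1]}
`b = a.copy()` → b = {'x': [4, 9], 'y': [7, 1]}
`b['z'] = [6, 3]` → b = {'x': [4, 9], 'y': [7, 1], 'z': [6, 3]}
`a['x'].append(334)` → a = {'x': [4, 9, 334], 'y': [7, 1]}; b = {'x': [4, 9, 334], 'y': [7, 1], 'z': [6, 3]}
`print(a)` → prints {'x': [4, 9, 334], 'y': [7, 1]}
`print(b)` → prints {'x': [4, 9, 334], 'y': [7, 1], 'z': [6, 3]}

Answer:
{'x': [4, 9, 334], 'y': [7, 1]}
{'x': [4, 9, 334], 'y': [7, 1], 'z': [6, 3]}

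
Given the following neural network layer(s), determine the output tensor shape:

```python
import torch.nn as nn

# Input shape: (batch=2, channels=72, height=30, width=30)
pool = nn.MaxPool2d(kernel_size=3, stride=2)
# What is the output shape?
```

Input: (2, 72, 30, 30) -> Output: (2, 72, 14, 14)

Answer: (2, 72, 14, 14)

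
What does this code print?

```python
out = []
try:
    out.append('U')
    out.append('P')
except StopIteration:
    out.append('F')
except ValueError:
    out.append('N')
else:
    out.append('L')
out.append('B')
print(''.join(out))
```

Execution trace: 'U' (try body) → 'P' (try body, no exception) → 'L' (else) → 'B' (after the try/except). Output: UPLB

Answer: UPLB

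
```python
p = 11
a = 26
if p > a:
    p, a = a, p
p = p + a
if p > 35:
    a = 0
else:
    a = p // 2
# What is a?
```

Trace:
`p = 11` → p = 11
`a = 26` → a = 26
`if p > a: ...` → p > a is False → no variable changes
`p = p + a` → p = 37
`if p > 35: ...` → p > 35 is True → a = 0
So a = 0

Answer: 0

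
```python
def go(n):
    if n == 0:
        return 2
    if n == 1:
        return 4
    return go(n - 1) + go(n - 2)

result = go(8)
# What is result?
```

Build up from base cases: go(0)=2, go(1)=4, go(2)=6, go(3)=10, go(4)=16, go(5)=26, go(6)=42, ..., go(8)=110

Answer: 110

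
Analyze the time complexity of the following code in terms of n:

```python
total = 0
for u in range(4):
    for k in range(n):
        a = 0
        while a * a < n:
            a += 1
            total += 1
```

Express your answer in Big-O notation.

Each loop level contributes: 1 × n × √n. Multiplying the contributions gives O(n√n).

Answer: O(n√n)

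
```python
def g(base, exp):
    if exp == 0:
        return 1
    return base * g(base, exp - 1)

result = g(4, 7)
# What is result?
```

g(4, 7) = 4 * 4 * 4 * 4 * 4 * 4 * 4 = 16384

Answer: 16384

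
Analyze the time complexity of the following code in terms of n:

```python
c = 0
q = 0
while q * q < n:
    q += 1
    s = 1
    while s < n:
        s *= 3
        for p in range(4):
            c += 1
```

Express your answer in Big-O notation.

Each loop level contributes: √n × log n × 1. Multiplying the contributions gives O(√n log n).

Answer: O(√n log n)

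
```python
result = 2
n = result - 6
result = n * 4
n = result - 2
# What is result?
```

Trace:
`result = 2` → result = 2
`n = result - 6` → n = -4
`result = n * 4` → result = -16
`n = result - 2` → n = -18
So result = -16

Answer: -16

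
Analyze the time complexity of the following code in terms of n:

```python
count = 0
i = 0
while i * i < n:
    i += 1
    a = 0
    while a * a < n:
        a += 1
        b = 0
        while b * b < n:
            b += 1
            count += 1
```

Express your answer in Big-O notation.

Each loop level contributes: √n × √n × √n. Multiplying the contributions gives O(n√n).

Answer: O(n√n)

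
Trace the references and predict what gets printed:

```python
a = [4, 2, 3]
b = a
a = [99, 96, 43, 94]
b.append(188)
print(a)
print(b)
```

Key concept: rebinding vs mutation: a is rebound to a new list, b still points at the original.
Step by step:
`a = [4, 2, 3]` → a = [4, 2, 3]
`b = a` → b = [4, 2, 3] (same object as a)
`a = [99, 96, 43, 94]` → a = [99, 96, 43, 94]
`b.append(188)` → b = [4, 2, 3, 188]
`print(a)` → prints [99, 96, 43, 94]
`print(b)` → prints [4, 2, 3, 188]

Answer:
[99, 96, 43, 94]
[4, 2, 3, 188]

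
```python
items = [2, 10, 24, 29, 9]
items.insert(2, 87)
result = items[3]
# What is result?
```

Trace:
`items = [2, 10, 24, 29, 9]` → items = [2, 10, 24, 29, 9]
`items.insert(2, 87)` → items = [2, 10, 87, 24, 29, 9]
`result = items[3]` → result = 24
So result = 24

Answer: 24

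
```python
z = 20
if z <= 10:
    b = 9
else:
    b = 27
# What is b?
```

Trace:
`z = 20` → z = 20
`if z <= 10: ...` → z <= 10 is False, take else branch → b = 27
So b = 27

Answer: 27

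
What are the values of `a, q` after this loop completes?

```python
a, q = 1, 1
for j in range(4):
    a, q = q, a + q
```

Fibonacci: after 4 iterations
`a, q` takes the values: (1, 1) → (1, 2) → (2, 3) → (3, 5) → (5, 8)

Answer: 5, 8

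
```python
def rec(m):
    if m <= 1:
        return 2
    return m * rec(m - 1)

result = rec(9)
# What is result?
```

rec(9) = 9 * 8 * 7 * 6 * 5 * 4 * 3 * 2 * 2 = 725760

Answer: 725760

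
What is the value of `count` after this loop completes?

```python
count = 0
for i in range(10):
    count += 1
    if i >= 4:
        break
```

Loop breaks when i reaches 4, count is 5
`count` takes the values: 0 → 1 → 2 → 3 → 4 → 5

Answer: 5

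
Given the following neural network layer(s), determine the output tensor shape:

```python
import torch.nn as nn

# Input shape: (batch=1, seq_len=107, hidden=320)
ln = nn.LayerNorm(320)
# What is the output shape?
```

Input: (1, 107, 320) -> Output: (1, 107, 320)

Answer: (1, 107, 320)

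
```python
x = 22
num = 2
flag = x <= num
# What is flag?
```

Trace:
`x = 22` → x = 22
`num = 2` → num = 2
`flag = x <= num` → flag = False
So flag = False

Answer: False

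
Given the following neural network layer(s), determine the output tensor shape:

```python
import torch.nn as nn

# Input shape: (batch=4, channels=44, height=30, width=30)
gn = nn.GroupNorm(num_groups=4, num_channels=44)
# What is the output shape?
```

Input: (4, 44, 30, 30) -> Output: (4, 44, 30, 30)

Answer: (4, 44, 30, 30)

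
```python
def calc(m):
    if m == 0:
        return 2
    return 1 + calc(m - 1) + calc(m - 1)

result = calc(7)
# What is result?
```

calc(m) = 1 + 2·calc(m-1), calc(0)=2. Closed form: (2+1)·2^7 - 1 = 383.

Answer: 383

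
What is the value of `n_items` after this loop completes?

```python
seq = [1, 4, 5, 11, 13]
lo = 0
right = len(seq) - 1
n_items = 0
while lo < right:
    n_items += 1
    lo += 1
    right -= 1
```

Iterations until pointers meet (list length 5)
`n_items` takes the values: 0 → 1 → 2

Answer: 2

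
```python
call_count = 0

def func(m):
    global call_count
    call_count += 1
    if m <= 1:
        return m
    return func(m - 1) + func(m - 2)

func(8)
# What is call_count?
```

Calls(m) = 1 + Calls(m-1) + Calls(m-2); Calls(0)=Calls(1)=1. For m=8 this gives 67.

Answer: 67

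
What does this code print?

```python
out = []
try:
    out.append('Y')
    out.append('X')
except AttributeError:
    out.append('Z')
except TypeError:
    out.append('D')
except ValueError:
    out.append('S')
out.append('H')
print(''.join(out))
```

Execution trace: 'Y' (try body) → 'X' (try body, no exception) → 'H' (after the try/except). Output: YXH

Answer: YXH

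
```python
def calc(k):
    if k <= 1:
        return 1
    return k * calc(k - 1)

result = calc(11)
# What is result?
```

calc(11) = 11 * 10 * 9 * 8 * 7 * 6 * 5 * 4 * 3 * 2 * 1 = 39916800

Answer: 39916800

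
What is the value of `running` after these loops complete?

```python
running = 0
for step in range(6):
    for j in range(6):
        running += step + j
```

Sum of all step+j for step,j in 6x6
`running` takes the values: 0 → 1 → 3 → 6 → 10 → 15 → 16 → 18 → 21 → 25 → 30 → 36 → 38 → 41 → 45 → 50 → 56 → 63 → 66 → 70 → 75 → 81 → 88 → 96 → 100 → 105 → 111 → 118 → 126 → 135 → 140 → 146 → 153 → 161 → 170 → 180

Answer: 180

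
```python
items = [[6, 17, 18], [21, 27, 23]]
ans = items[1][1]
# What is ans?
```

Trace:
`items = [[6, 17, 18], [21, 27, 23]]` → items = [[6, 17, 18], [21, 27, 23]]
`ans = items[1][1]` → ans = 27
So ans = 27

Answer: 27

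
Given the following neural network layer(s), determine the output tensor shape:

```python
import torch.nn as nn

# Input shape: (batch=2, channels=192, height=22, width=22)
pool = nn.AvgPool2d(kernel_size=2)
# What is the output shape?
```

Input: (2, 192, 22, 22) -> Output: (2, 192, 11, 11)

Answer: (2, 192, 11, 11)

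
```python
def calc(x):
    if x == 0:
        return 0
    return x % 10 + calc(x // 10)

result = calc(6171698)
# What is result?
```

Sum of digits of 6171698: 8 + 9 + 6 + 1 + 7 + 1 + 6 = 38

Answer: 38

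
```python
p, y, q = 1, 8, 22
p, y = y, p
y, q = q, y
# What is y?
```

Trace:
`p, y, q = 1, 8, 22` → p = 1; y = 8; q = 22
`p, y = y, p` → p = 8; y = 1
`y, q = q, y` → y = 22; q = 1
So y = 22

Answer: 22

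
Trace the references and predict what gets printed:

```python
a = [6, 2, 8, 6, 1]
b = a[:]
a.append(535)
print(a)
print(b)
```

Key concept: slice [:] creates copy.
Step by step:
`a = [6, 2, 8, 6, 1]` → a = [6, 2, 8, 6, 1]
`b = a[:]` → b = [6, 2, 8, 6, 1]
`a.append(535)` → a = [6, 2, 8, 6, 1, 535]
`print(a)` → prints [6, 2, 8, 6, 1, 535]
`print(b)` → prints [6, 2, 8, 6, 1]

Answer:
[6, 2, 8, 6, 1, 535]
[6, 2, 8, 6, 1]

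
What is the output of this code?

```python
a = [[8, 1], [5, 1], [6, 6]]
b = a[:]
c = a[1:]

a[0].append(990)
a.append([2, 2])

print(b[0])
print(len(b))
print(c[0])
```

Key concept: slice with nested mutation.
Step by step:
`a = [[8, 1], [5, 1], [6, 6]]` → a = [[8, 1], [5, 1], [6, 6]]
`b = a[:]` → b = [[8, 1], [5, 1], [6, 6]]
`c = a[1:]` → c = [[5, 1], [6, 6]]
`a[0].append(990)` → a = [[8, 1, 990], [5, 1], [6, 6]]; b = [[8, 1, 990], [5, 1], [6, 6]]
`a.append([2, 2])` → a = [[8, 1, 990], [5, 1], [6, 6], [2, 2]]
`print(b[0])` → prints [8, 1, 990]
`print(len(b))` → prints 3
`print(c[0])` → prints [5, 1]

Answer:
[8, 1, 990]
3
[5, 1]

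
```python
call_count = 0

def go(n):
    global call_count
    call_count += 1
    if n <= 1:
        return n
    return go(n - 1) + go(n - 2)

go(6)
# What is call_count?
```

Calls(n) = 1 + Calls(n-1) + Calls(n-2); Calls(0)=Calls(1)=1. For n=6 this gives 25.

Answer: 25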